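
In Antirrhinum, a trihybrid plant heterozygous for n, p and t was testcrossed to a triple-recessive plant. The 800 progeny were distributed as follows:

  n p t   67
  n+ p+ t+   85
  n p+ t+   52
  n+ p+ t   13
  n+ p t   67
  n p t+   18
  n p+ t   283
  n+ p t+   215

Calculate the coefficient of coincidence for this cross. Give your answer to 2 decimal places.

0.90

The two most frequent reciprocal classes, n p+ t and n+ p t+, are the parental types, so the F1 was n p+ t / n+ p t+.
The two rarest classes, n+ p+ t and n p t+, are the double crossovers. Comparing them with the parentals, only the n allele has switched, so n is the middle locus and the order is t – n – p.
t–n: (119 + 31)/800 = 0.1875; n–p: (152 + 31)/800 = 0.2288.
Expected DCO frequency = 0.1875 × 0.2288 ≈ 0.04290; observed = 31/800 ≈ 0.03875.
Coefficient of coincidence = 0.03875/0.04290 ≈ 0.90.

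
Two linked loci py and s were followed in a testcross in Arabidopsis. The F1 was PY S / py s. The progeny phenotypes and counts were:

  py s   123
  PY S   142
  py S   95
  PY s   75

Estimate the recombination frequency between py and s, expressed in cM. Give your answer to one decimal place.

The recombinant classes are PY s and py S: 75 + 95 = 170.
Recombination frequency = 170/435 = 0.3908 ≈ 39.1%, i.e. 39.1 cM.

39.1 cM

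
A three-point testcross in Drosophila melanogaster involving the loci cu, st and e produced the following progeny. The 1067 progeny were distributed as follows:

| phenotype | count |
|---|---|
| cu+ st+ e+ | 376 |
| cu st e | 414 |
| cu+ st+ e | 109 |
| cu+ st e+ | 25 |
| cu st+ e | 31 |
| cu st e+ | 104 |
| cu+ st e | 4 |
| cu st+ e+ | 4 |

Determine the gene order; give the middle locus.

cu

The two most frequent reciprocal classes, cu+ st+ e+ and cu st e, are the parental types, so the F1 was cu+ st+ e+ / cu st e.
The two rarest classes, cu st+ e+ and cu+ st e, are the double crossovers. Comparing them with the parentals, only the cu allele has switched, so cu is the middle locus and the order is e – cu – st.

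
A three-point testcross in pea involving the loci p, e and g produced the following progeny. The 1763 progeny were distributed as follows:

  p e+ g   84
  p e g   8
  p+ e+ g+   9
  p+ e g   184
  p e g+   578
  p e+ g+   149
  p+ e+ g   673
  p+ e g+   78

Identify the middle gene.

g

The two most frequent reciprocal classes, p+ e+ g and p e g+, are the parental types, so the F1 was p+ e+ g / p e g+.
The two rarest classes, p+ e+ g+ and p e g, are the double crossovers. Comparing them with the parentals, only the g allele has switched, so g is the middle locus and the order is p – g – e.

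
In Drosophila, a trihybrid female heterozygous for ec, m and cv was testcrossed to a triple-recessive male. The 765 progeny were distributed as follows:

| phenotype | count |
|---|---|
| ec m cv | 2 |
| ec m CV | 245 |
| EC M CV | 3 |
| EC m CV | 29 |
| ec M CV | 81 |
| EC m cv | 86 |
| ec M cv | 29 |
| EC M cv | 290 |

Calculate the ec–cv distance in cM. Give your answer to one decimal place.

The two most frequent reciprocal classes, ec m CV and EC M cv, are the parental types, so the F1 was ec m CV / EC M cv.
The two rarest classes, ec m cv and EC M CV, are the double crossovers. Comparing them with the parentals, only the cv allele has switched, so cv is the middle locus and the order is m – cv – ec.
Crossovers in the cv–ec interval produce the single-crossover classes EC m CV and ec M cv (29 + 29 = 58) plus the double crossovers (5).
RF(cv–ec) = (58 + 5) / 765 = 63/765 = 0.0824 → 8.2 cM.

8.2 cM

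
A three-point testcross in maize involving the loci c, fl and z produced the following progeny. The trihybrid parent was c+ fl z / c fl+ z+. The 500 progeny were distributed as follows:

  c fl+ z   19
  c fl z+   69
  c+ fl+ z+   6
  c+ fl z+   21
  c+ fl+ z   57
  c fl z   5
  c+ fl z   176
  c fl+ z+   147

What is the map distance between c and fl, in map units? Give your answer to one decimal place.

27.4 map units

The two rarest classes, c fl z and c+ fl+ z+, are the double crossovers. Comparing them with the parentals, only the c allele has switched, so c is the middle locus and the order is z – c – fl.
Crossovers in the c–fl interval produce the single-crossover classes c+ fl+ z and c fl z+ (57 + 69 = 126) plus the double crossovers (11).
RF(c–fl) = (126 + 11) / 500 = 137/500 = 0.2740 → 27.4 map units.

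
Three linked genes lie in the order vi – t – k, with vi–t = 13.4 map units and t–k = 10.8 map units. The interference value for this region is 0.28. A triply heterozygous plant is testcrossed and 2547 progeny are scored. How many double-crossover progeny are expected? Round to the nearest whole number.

Map distances give recombination frequencies of 0.134 and 0.108 for the two intervals.
With interference 0.28 (so coincidence = 0.72), expected double-crossover frequency = 0.134 × 0.108 × 0.72 = 0.01042.
Expected number = 0.01042 × 2547 = 26.54 ≈ 27.

27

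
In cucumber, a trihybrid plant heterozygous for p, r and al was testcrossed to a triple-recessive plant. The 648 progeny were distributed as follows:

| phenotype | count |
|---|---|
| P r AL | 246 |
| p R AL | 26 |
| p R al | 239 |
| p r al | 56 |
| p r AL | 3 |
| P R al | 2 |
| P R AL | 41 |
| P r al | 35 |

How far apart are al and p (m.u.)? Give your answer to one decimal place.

10.2 m.u.

The two most frequent reciprocal classes, P r AL and p R al, are the parental types, so the F1 was P r AL / p R al.
The two rarest classes, p r AL and P R al, are the double crossovers. Comparing them with the parentals, only the p allele has switched, so p is the middle locus and the order is al – p – r.
Crossovers in the al–p interval produce the single-crossover classes P r al and p R AL (35 + 26 = 61) plus the double crossovers (5).
RF(al–p) = (61 + 5) / 648 = 66/648 = 0.1019 → 10.2 m.u.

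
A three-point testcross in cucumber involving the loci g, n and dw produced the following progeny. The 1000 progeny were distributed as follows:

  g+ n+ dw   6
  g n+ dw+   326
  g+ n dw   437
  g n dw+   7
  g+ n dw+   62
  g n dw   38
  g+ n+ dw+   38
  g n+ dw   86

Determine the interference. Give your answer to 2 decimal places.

The two most frequent reciprocal classes, g n+ dw+ and g+ n dw, are the parental types, so the F1 was g n+ dw+ / g+ n dw.
The two rarest classes, g n dw+ and g+ n+ dw, are the double crossovers. Comparing them with the parentals, only the n allele has switched, so n is the middle locus and the order is g – n – dw.
g–n: (76 + 13)/1000 = 0.0890; n–dw: (148 + 13)/1000 = 0.1610.
Expected DCO frequency = 0.0890 × 0.1610 ≈ 0.01433; observed = 13/1000 ≈ 0.01300.
Coefficient of coincidence = 0.01300/0.01433 ≈ 0.91; interference = 1 − 0.91 = 0.09.

0.09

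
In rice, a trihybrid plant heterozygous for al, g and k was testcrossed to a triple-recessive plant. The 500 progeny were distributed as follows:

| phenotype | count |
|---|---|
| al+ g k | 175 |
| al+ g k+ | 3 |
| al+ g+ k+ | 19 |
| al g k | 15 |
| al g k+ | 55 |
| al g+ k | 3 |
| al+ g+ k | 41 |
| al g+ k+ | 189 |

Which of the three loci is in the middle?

The two most frequent reciprocal classes, al g+ k+ and al+ g k, are the parental types, so the F1 was al g+ k+ / al+ g k.
The two rarest classes, al g+ k and al+ g k+, are the double crossovers. Comparing them with the parentals, only the k allele has switched, so k is the middle locus and the order is g – k – al.

k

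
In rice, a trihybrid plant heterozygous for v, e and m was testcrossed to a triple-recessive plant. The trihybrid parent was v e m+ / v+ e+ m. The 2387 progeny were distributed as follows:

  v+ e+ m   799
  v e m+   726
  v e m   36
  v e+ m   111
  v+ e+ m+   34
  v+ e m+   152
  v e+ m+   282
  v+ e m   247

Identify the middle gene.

m

The two rarest classes, v e m and v+ e+ m+, are the double crossovers. Comparing them with the parentals, only the m allele has switched, so m is the middle locus and the order is e – m – v.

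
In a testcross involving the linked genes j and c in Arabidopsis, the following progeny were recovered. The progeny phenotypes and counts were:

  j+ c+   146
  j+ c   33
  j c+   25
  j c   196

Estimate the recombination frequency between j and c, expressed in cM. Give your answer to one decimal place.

14.5 cM

The two most frequent classes, j+ c+ (146) and j c (196), are the parental types, so the F1 was j+ c+ / j c.
The recombinant classes are j+ c and j c+: 33 + 25 = 58.
Recombination frequency = 58/400 = 0.1450 ≈ 14.5%, i.e. 14.5 cM.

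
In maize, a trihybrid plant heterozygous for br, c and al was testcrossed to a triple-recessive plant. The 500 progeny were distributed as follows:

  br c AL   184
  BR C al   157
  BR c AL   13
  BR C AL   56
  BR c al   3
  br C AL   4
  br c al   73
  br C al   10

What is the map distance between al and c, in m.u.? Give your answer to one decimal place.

The two most frequent reciprocal classes, BR C al and br c AL, are the parental types, so the F1 was BR C al / br c AL.
The two rarest classes, BR c al and br C AL, are the double crossovers. Comparing them with the parentals, only the c allele has switched, so c is the middle locus and the order is al – c – br.
Crossovers in the al–c interval produce the single-crossover classes BR C AL and br c al (56 + 73 = 129) plus the double crossovers (7).
RF(al–c) = (129 + 7) / 500 = 136/500 = 0.2720 → 27.2 m.u.

27.2 m.u.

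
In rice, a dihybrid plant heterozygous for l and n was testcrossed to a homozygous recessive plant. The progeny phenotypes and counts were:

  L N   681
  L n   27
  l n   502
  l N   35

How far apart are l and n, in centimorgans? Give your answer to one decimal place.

The two most frequent classes, L N (681) and l n (502), are the parental types, so the F1 was L N / l n.
The recombinant classes are L n and l N: 27 + 35 = 62.
Recombination frequency = 62/1245 = 0.0498 ≈ 5.0%, i.e. 5.0 centimorgans.

5.0 centimorgans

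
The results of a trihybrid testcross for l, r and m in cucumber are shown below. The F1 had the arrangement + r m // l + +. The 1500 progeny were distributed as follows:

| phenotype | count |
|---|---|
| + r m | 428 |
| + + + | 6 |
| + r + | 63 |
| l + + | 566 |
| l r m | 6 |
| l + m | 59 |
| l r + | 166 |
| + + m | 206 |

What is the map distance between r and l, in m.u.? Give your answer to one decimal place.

The two rarest classes, l r m and + + +, are the double crossovers. Comparing them with the parentals, only the l allele has switched, so l is the middle locus and the order is r – l – m.
Crossovers in the r–l interval produce the single-crossover classes + + m and l r + (206 + 166 = 372) plus the double crossovers (12).
RF(r–l) = (372 + 12) / 1500 = 384/1500 = 0.2560 → 25.6 m.u.

25.6 m.u.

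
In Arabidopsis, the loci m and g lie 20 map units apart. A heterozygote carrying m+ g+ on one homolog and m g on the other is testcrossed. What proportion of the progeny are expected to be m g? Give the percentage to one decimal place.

A map distance of 20 map units corresponds to a recombination frequency of 0.200.
The F1 is m+ g+ / m g, so m g is a parental gamete class with expected frequency (1 − r)/2 = 0.800/2 = 0.4000.
That is 0.4000 = 40.0% of the progeny.

40.0%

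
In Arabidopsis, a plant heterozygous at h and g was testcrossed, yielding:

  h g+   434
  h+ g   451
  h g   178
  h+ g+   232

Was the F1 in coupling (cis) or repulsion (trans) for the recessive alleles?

The two most frequent classes are h+ g (451) and h g+ (434); these are the parental (non-recombinant) types.
So the F1 carried h+ g on one chromosome and h g+ on the other — the recessive alleles are on opposite chromosomes (trans / repulsion).

trans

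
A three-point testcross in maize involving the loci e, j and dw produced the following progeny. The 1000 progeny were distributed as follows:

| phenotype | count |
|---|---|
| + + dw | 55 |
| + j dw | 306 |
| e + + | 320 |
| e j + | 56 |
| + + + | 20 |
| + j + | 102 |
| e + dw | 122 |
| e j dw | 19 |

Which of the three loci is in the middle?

e

The two most frequent reciprocal classes, e + + and + j dw, are the parental types, so the F1 was e + + / + j dw.
The two rarest classes, + + + and e j dw, are the double crossovers. Comparing them with the parentals, only the e allele has switched, so e is the middle locus and the order is dw – e – j.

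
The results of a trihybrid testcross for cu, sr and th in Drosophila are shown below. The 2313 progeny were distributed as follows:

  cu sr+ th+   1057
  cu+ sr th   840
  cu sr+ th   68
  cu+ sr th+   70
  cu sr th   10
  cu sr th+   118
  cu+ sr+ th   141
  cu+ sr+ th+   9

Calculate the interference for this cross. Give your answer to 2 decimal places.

-0.01

The two most frequent reciprocal classes, cu sr+ th+ and cu+ sr th, are the parental types, so the F1 was cu sr+ th+ / cu+ sr th.
The two rarest classes, cu+ sr+ th+ and cu sr th, are the double crossovers. Comparing them with the parentals, only the cu allele has switched, so cu is the middle locus and the order is th – cu – sr.
th–cu: (138 + 19)/2313 = 0.0679; cu–sr: (259 + 19)/2313 = 0.1202.
Expected DCO frequency = 0.0679 × 0.1202 ≈ 0.00816; observed = 19/2313 ≈ 0.00821.
Coefficient of coincidence = 0.00821/0.00816 ≈ 1.01; interference = 1 − 1.01 = -0.01.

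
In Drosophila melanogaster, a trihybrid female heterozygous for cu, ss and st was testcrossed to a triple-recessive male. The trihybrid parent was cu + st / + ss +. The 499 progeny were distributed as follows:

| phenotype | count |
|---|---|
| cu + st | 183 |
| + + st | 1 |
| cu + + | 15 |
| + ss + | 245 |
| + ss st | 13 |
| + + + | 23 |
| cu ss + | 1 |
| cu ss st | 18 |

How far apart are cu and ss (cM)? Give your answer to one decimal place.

The two rarest classes, + + st and cu ss +, are the double crossovers. Comparing them with the parentals, only the cu allele has switched, so cu is the middle locus and the order is ss – cu – st.
Crossovers in the ss–cu interval produce the single-crossover classes cu ss st and + + + (18 + 23 = 41) plus the double crossovers (2).
RF(ss–cu) = (41 + 2) / 499 = 43/499 = 0.0862 → 8.6 cM.

8.6 cM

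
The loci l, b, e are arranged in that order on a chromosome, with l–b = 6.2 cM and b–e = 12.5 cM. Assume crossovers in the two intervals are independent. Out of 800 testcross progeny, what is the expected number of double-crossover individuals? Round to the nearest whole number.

6

Map distances give recombination frequencies of 0.062 and 0.125 for the two intervals.
With no interference, expected double-crossover frequency = 0.062 × 0.125 = 0.00775.
Expected number = 0.00775 × 800 = 6.20 ≈ 6.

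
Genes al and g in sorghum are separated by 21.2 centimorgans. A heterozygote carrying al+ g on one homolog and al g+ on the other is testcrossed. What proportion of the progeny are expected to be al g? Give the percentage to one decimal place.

A map distance of 21.2 centimorgans corresponds to a recombination frequency of 0.212.
The F1 is al+ g / al g+, so al g is a recombinant gamete class with expected frequency r/2 = 0.212/2 = 0.1060.
That is 0.1060 = 10.6% of the progeny.

10.6%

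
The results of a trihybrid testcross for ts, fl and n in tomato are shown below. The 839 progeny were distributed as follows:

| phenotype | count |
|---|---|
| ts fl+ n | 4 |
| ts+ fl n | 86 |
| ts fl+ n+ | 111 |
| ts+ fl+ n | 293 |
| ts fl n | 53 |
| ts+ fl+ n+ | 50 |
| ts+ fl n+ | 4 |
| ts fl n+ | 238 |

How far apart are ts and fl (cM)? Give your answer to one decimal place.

The two most frequent reciprocal classes, ts+ fl+ n and ts fl n+, are the parental types, so the F1 was ts+ fl+ n / ts fl n+.
The two rarest classes, ts fl+ n and ts+ fl n+, are the double crossovers. Comparing them with the parentals, only the ts allele has switched, so ts is the middle locus and the order is fl – ts – n.
Crossovers in the fl–ts interval produce the single-crossover classes ts+ fl n and ts fl+ n+ (86 + 111 = 197) plus the double crossovers (8).
RF(fl–ts) = (197 + 8) / 839 = 205/839 = 0.2443 → 24.4 cM.

24.4 cM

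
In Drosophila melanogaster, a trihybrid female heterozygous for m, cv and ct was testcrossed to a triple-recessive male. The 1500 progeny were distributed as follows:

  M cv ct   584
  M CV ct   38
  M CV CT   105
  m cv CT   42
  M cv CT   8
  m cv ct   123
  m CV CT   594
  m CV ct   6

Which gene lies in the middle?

The two most frequent reciprocal classes, M cv ct and m CV CT, are the parental types, so the F1 was M cv ct / m CV CT.
The two rarest classes, M cv CT and m CV ct, are the double crossovers. Comparing them with the parentals, only the ct allele has switched, so ct is the middle locus and the order is m – ct – cv.

ct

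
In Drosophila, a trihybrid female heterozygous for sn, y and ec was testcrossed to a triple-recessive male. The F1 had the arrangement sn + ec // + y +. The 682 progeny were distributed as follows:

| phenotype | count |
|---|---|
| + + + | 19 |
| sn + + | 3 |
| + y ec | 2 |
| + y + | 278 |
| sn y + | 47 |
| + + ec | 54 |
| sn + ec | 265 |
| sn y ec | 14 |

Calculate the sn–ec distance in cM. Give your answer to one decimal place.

15.5 cM

The two rarest classes, sn + + and + y ec, are the double crossovers. Comparing them with the parentals, only the ec allele has switched, so ec is the middle locus and the order is sn – ec – y.
Crossovers in the sn–ec interval produce the single-crossover classes + + ec and sn y + (54 + 47 = 101) plus the double crossovers (5).
RF(sn–ec) = (101 + 5) / 682 = 106/682 = 0.1554 → 15.5 cM.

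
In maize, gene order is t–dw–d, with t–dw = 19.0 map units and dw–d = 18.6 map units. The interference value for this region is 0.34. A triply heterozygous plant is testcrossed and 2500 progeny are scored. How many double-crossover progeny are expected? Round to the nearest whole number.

Map distances give recombination frequencies of 0.190 and 0.186 for the two intervals.
With interference 0.34 (so coincidence = 0.66), expected double-crossover frequency = 0.190 × 0.186 × 0.66 = 0.02332.
Expected number = 0.02332 × 2500 = 58.31 ≈ 58.

58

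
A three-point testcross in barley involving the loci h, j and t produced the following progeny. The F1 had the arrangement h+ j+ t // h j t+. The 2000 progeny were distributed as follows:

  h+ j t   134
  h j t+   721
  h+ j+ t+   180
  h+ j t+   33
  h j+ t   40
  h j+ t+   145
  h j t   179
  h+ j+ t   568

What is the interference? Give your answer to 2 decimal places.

0.04

The two rarest classes, h j+ t and h+ j t+, are the double crossovers. Comparing them with the parentals, only the h allele has switched, so h is the middle locus and the order is t – h – j.
t–h: (359 + 73)/2000 = 0.2160; h–j: (279 + 73)/2000 = 0.1760.
Expected DCO frequency = 0.2160 × 0.1760 ≈ 0.03802; observed = 73/2000 ≈ 0.03650.
Coefficient of coincidence = 0.03650/0.03802 ≈ 0.96; interference = 1 − 0.96 = 0.04.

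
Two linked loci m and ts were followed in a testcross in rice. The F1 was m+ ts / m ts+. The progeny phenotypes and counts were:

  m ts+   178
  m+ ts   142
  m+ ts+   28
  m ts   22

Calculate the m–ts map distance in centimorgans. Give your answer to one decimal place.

13.5 centimorgans

The recombinant classes are m+ ts+ and m ts: 28 + 22 = 50.
Recombination frequency = 50/370 = 0.1351 ≈ 13.5%, i.e. 13.5 centimorgans.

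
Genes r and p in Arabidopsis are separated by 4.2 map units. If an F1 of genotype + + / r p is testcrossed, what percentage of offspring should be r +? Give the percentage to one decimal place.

A map distance of 4.2 map units corresponds to a recombination frequency of 0.042.
The F1 is + + / r p, so r + is a recombinant gamete class with expected frequency r/2 = 0.042/2 = 0.0210.
That is 0.0210 = 2.1% of the progeny.

2.1%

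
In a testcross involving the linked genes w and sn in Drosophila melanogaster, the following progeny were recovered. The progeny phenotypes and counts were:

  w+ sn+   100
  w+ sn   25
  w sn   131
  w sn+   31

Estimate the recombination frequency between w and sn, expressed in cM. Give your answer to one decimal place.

The two most frequent classes, w+ sn+ (100) and w sn (131), are the parental types, so the F1 was w+ sn+ / w sn.
The recombinant classes are w+ sn and w sn+: 25 + 31 = 56.
Recombination frequency = 56/287 = 0.1951 ≈ 19.5%, i.e. 19.5 cM.

19.5 cM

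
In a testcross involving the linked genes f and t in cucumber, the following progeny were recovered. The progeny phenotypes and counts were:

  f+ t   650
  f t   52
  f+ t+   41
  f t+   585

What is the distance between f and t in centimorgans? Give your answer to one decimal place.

The two most frequent classes, f+ t (650) and f t+ (585), are the parental types, so the F1 was f+ t / f t+.
The recombinant classes are f+ t+ and f t: 41 + 52 = 93.
Recombination frequency = 93/1328 = 0.0700 ≈ 7.0%, i.e. 7.0 centimorgans.

7.0 centimorgans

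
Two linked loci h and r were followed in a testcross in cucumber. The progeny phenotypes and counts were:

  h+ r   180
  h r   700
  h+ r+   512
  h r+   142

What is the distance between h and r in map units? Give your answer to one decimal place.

The two most frequent classes, h+ r+ (512) and h r (700), are the parental types, so the F1 was h+ r+ / h r.
The recombinant classes are h+ r and h r+: 180 + 142 = 322.
Recombination frequency = 322/1534 = 0.2099 ≈ 21.0%, i.e. 21.0 map units.

21.0 map units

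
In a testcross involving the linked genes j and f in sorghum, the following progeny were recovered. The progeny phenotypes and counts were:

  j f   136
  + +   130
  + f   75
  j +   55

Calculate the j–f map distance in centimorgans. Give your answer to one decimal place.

The two most frequent classes, + + (130) and j f (136), are the parental types, so the F1 was + + / j f.
The recombinant classes are + f and j +: 75 + 55 = 130.
Recombination frequency = 130/396 = 0.3283 ≈ 32.8%, i.e. 32.8 centimorgans.

32.8 centimorgans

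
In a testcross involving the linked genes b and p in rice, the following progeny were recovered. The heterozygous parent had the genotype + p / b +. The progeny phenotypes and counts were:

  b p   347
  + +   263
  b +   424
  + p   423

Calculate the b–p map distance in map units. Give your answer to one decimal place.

The recombinant classes are + + and b p: 263 + 347 = 610.
Recombination frequency = 610/1457 = 0.4187 ≈ 41.9%, i.e. 41.9 map units.

41.9 map units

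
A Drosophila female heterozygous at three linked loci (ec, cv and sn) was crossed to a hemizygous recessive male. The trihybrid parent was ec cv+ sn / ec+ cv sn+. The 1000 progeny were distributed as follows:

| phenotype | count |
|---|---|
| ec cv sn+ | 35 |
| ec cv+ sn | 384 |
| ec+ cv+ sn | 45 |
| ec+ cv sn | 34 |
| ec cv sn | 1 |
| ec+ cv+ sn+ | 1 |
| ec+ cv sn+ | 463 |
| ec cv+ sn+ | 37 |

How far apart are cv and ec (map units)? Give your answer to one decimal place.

8.2 map units

The two rarest classes, ec cv sn and ec+ cv+ sn+, are the double crossovers. Comparing them with the parentals, only the cv allele has switched, so cv is the middle locus and the order is ec – cv – sn.
Crossovers in the ec–cv interval produce the single-crossover classes ec+ cv+ sn and ec cv sn+ (45 + 35 = 80) plus the double crossovers (2).
RF(ec–cv) = (80 + 2) / 1000 = 82/1000 = 0.0820 → 8.2 map units.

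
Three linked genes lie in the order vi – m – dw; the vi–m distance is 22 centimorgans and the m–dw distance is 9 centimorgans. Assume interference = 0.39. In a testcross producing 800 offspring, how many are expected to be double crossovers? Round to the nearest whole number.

10

Map distances give recombination frequencies of 0.220 and 0.090 for the two intervals.
With interference 0.39 (so coincidence = 0.61), expected double-crossover frequency = 0.220 × 0.090 × 0.61 = 0.01208.
Expected number = 0.01208 × 800 = 9.66 ≈ 10.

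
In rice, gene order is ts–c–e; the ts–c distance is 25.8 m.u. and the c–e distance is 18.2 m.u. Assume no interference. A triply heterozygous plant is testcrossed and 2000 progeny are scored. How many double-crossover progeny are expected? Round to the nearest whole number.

Map distances give recombination frequencies of 0.258 and 0.182 for the two intervals.
With no interference, expected double-crossover frequency = 0.258 × 0.182 = 0.04696.
Expected number = 0.04696 × 2000 = 93.91 ≈ 94.

94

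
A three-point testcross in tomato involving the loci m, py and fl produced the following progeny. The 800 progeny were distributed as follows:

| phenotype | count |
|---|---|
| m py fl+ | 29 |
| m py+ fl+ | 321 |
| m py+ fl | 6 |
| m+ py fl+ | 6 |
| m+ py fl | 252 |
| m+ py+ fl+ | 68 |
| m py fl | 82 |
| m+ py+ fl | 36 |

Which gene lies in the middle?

The two most frequent reciprocal classes, m+ py fl and m py+ fl+, are the parental types, so the F1 was m+ py fl / m py+ fl+.
The two rarest classes, m+ py fl+ and m py+ fl, are the double crossovers. Comparing them with the parentals, only the fl allele has switched, so fl is the middle locus and the order is py – fl – m.

fl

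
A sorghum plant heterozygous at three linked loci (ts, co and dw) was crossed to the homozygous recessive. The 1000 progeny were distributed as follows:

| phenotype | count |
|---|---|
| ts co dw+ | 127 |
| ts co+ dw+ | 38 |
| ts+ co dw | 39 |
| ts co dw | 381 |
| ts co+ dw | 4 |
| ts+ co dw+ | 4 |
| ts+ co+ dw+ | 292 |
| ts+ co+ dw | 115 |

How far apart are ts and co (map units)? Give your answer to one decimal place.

The two most frequent reciprocal classes, ts co dw and ts+ co+ dw+, are the parental types, so the F1 was ts co dw / ts+ co+ dw+.
The two rarest classes, ts co+ dw and ts+ co dw+, are the double crossovers. Comparing them with the parentals, only the co allele has switched, so co is the middle locus and the order is dw – co – ts.
Crossovers in the co–ts interval produce the single-crossover classes ts+ co dw and ts co+ dw+ (39 + 38 = 77) plus the double crossovers (8).
RF(co–ts) = (77 + 8) / 1000 = 85/1000 = 0.0850 → 8.5 map units.

8.5 map units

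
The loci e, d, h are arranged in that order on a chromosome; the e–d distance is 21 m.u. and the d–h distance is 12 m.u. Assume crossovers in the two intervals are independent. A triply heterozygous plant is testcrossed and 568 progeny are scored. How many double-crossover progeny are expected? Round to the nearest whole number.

14

Map distances give recombination frequencies of 0.210 and 0.120 for the two intervals.
With no interference, expected double-crossover frequency = 0.210 × 0.120 = 0.02520.
Expected number = 0.02520 × 568 = 14.31 ≈ 14.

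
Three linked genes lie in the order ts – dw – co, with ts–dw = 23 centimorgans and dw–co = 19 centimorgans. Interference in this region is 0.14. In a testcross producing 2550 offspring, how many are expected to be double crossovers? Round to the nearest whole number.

Map distances give recombination frequencies of 0.230 and 0.190 for the two intervals.
With interference 0.14 (so coincidence = 0.86), expected double-crossover frequency = 0.230 × 0.190 × 0.86 = 0.03758.
Expected number = 0.03758 × 2550 = 95.83 ≈ 96.

96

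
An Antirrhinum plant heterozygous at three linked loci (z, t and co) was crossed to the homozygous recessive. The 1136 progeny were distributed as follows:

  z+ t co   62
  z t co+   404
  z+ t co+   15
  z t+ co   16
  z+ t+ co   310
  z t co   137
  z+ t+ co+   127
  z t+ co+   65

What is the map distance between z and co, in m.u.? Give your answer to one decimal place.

The two most frequent reciprocal classes, z t co+ and z+ t+ co, are the parental types, so the F1 was z t co+ / z+ t+ co.
The two rarest classes, z+ t co+ and z t+ co, are the double crossovers. Comparing them with the parentals, only the z allele has switched, so z is the middle locus and the order is t – z – co.
Crossovers in the z–co interval produce the single-crossover classes z t co and z+ t+ co+ (137 + 127 = 264) plus the double crossovers (31).
RF(z–co) = (264 + 31) / 1136 = 295/1136 = 0.2597 → 26.0 m.u.

26.0 m.u.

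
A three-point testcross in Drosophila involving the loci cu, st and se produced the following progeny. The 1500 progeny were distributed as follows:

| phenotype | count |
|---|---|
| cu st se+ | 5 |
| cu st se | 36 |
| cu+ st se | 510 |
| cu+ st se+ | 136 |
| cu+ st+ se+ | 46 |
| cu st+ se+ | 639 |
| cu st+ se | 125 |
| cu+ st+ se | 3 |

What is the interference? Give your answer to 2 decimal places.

0.50

The two most frequent reciprocal classes, cu+ st se and cu st+ se+, are the parental types, so the F1 was cu+ st se / cu st+ se+.
The two rarest classes, cu+ st+ se and cu st se+, are the double crossovers. Comparing them with the parentals, only the st allele has switched, so st is the middle locus and the order is cu – st – se.
cu–st: (82 + 8)/1500 = 0.0600; st–se: (261 + 8)/1500 = 0.1793.
Expected DCO frequency = 0.0600 × 0.1793 ≈ 0.01076; observed = 8/1500 ≈ 0.00533.
Coefficient of coincidence = 0.00533/0.01076 ≈ 0.50; interference = 1 − 0.50 = 0.50.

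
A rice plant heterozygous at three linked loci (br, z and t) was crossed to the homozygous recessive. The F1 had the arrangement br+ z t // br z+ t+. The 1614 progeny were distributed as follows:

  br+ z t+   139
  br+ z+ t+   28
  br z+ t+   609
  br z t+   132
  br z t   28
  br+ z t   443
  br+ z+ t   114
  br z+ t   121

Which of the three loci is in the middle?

The two rarest classes, br z t and br+ z+ t+, are the double crossovers. Comparing them with the parentals, only the br allele has switched, so br is the middle locus and the order is z – br – t.

br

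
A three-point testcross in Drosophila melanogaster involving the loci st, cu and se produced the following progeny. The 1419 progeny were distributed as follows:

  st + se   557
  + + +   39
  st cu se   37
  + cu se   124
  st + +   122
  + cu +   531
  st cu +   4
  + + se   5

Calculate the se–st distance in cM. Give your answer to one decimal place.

The two most frequent reciprocal classes, + cu + and st + se, are the parental types, so the F1 was + cu + / st + se.
The two rarest classes, st cu + and + + se, are the double crossovers. Comparing them with the parentals, only the st allele has switched, so st is the middle locus and the order is cu – st – se.
Crossovers in the st–se interval produce the single-crossover classes + cu se and st + + (124 + 122 = 246) plus the double crossovers (9).
RF(st–se) = (246 + 9) / 1419 = 255/1419 = 0.1797 → 18.0 cM.

18.0 cM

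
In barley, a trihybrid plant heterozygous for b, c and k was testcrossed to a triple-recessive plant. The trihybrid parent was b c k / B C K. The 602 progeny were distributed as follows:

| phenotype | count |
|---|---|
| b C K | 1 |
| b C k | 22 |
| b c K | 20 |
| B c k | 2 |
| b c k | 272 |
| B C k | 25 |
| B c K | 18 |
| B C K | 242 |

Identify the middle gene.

b

The two rarest classes, B c k and b C K, are the double crossovers. Comparing them with the parentals, only the b allele has switched, so b is the middle locus and the order is k – b – c.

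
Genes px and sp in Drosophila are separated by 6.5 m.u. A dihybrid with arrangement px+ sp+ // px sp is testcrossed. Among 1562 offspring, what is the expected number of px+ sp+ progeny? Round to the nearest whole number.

730

A map distance of 6.5 m.u. corresponds to a recombination frequency of 0.065.
The F1 is px+ sp+ / px sp, so px+ sp+ is a parental gamete class with expected frequency (1 − r)/2 = 0.935/2 = 0.4675.
Expected number = 0.4675 × 1562 = 730.24 ≈ 730.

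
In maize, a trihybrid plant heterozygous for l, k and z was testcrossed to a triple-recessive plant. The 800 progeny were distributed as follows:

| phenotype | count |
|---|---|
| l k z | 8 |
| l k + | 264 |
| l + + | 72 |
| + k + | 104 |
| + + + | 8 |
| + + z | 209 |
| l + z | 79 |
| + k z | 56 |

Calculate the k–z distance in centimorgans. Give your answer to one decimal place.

The two most frequent reciprocal classes, l k + and + + z, are the parental types, so the F1 was l k + / + + z.
The two rarest classes, l k z and + + +, are the double crossovers. Comparing them with the parentals, only the z allele has switched, so z is the middle locus and the order is k – z – l.
Crossovers in the k–z interval produce the single-crossover classes l + + and + k z (72 + 56 = 128) plus the double crossovers (16).
RF(k–z) = (128 + 16) / 800 = 144/800 = 0.1800 → 18.0 centimorgans.

18.0 centimorgans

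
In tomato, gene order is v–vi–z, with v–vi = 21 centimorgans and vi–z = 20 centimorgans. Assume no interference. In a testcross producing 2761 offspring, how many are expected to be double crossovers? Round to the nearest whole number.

Map distances give recombination frequencies of 0.210 and 0.200 for the two intervals.
With no interference, expected double-crossover frequency = 0.210 × 0.200 = 0.04200.
Expected number = 0.04200 × 2761 = 115.96 ≈ 116.

116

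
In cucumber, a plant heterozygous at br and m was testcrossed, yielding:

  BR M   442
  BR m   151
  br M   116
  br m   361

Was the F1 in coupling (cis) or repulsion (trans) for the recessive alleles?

The two most frequent classes are BR M (442) and br m (361); these are the parental (non-recombinant) types.
So the F1 carried BR M on one chromosome and br m on the other — the recessive alleles are on the same chromosome (cis / coupling).

cis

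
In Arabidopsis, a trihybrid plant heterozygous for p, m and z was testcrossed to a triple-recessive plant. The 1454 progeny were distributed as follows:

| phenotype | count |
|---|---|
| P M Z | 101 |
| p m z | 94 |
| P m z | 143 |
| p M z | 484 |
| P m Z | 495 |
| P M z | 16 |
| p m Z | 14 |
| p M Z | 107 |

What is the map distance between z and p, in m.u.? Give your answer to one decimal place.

19.3 m.u.

The two most frequent reciprocal classes, P m Z and p M z, are the parental types, so the F1 was P m Z / p M z.
The two rarest classes, p m Z and P M z, are the double crossovers. Comparing them with the parentals, only the p allele has switched, so p is the middle locus and the order is m – p – z.
Crossovers in the p–z interval produce the single-crossover classes P m z and p M Z (143 + 107 = 250) plus the double crossovers (30).
RF(p–z) = (250 + 30) / 1454 = 280/1454 = 0.1926 → 19.3 m.u.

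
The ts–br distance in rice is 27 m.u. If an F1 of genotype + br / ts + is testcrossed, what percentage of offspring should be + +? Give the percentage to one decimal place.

A map distance of 27 m.u. corresponds to a recombination frequency of 0.270.
The F1 is + br / ts +, so + + is a recombinant gamete class with expected frequency r/2 = 0.270/2 = 0.1350.
That is 0.1350 = 13.5% of the progeny.

13.5%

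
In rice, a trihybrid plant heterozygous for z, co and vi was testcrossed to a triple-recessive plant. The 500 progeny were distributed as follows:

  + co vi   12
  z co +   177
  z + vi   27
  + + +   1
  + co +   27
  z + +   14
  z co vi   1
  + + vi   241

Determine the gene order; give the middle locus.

The two most frequent reciprocal classes, + + vi and z co +, are the parental types, so the F1 was + + vi / z co +.
The two rarest classes, + + + and z co vi, are the double crossovers. Comparing them with the parentals, only the vi allele has switched, so vi is the middle locus and the order is z – vi – co.

vi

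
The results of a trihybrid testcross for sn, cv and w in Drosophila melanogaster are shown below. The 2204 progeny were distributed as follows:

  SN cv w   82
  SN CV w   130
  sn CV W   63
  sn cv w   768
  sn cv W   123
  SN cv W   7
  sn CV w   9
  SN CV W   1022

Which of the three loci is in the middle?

cv

The two most frequent reciprocal classes, SN CV W and sn cv w, are the parental types, so the F1 was SN CV W / sn cv w.
The two rarest classes, SN cv W and sn CV w, are the double crossovers. Comparing them with the parentals, only the cv allele has switched, so cv is the middle locus and the order is sn – cv – w.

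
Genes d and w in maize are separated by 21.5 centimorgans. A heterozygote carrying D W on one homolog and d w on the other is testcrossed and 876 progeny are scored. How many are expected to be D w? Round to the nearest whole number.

94

A map distance of 21.5 centimorgans corresponds to a recombination frequency of 0.215.
The F1 is D W / d w, so D w is a recombinant gamete class with expected frequency r/2 = 0.215/2 = 0.1075.
Expected number = 0.1075 × 876 = 94.17 ≈ 94.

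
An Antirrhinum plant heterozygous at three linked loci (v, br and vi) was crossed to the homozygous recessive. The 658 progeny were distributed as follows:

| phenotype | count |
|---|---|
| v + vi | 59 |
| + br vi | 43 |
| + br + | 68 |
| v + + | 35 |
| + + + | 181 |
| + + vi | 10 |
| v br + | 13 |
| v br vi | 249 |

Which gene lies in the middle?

The two most frequent reciprocal classes, v br vi and + + +, are the parental types, so the F1 was v br vi / + + +.
The two rarest classes, v br + and + + vi, are the double crossovers. Comparing them with the parentals, only the vi allele has switched, so vi is the middle locus and the order is br – vi – v.

vi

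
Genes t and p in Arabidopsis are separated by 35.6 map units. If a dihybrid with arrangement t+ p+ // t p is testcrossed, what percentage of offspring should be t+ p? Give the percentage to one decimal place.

A map distance of 35.6 map units corresponds to a recombination frequency of 0.356.
The F1 is t+ p+ / t p, so t+ p is a recombinant gamete class with expected frequency r/2 = 0.356/2 = 0.1780.
That is 0.1780 = 17.8% of the progeny.

17.8%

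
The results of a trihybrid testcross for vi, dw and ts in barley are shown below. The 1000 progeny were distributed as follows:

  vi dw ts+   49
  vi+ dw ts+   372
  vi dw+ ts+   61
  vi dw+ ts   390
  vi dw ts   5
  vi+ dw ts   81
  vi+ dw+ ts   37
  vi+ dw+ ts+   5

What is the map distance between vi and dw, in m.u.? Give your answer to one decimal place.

9.6 m.u.

The two most frequent reciprocal classes, vi dw+ ts and vi+ dw ts+, are the parental types, so the F1 was vi dw+ ts / vi+ dw ts+.
The two rarest classes, vi dw ts and vi+ dw+ ts+, are the double crossovers. Comparing them with the parentals, only the dw allele has switched, so dw is the middle locus and the order is vi – dw – ts.
Crossovers in the vi–dw interval produce the single-crossover classes vi+ dw+ ts and vi dw ts+ (37 + 49 = 86) plus the double crossovers (10).
RF(vi–dw) = (86 + 10) / 1000 = 96/1000 = 0.0960 → 9.6 m.u.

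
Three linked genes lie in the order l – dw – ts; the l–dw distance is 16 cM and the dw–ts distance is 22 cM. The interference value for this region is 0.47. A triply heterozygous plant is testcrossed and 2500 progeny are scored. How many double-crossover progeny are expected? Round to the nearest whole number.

47

Map distances give recombination frequencies of 0.160 and 0.220 for the two intervals.
With interference 0.47 (so coincidence = 0.53), expected double-crossover frequency = 0.160 × 0.220 × 0.53 = 0.01866.
Expected number = 0.01866 × 2500 = 46.64 ≈ 47.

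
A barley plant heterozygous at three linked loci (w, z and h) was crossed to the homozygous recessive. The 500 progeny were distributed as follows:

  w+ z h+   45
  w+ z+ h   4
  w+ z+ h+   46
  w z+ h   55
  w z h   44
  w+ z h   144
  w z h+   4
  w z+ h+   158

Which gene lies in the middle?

z

The two most frequent reciprocal classes, w+ z h and w z+ h+, are the parental types, so the F1 was w+ z h / w z+ h+.
The two rarest classes, w+ z+ h and w z h+, are the double crossovers. Comparing them with the parentals, only the z allele has switched, so z is the middle locus and the order is w – z – h.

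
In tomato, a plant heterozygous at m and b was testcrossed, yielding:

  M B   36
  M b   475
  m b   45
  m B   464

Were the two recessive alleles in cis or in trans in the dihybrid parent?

trans

The two most frequent classes are M b (475) and m B (464); these are the parental (non-recombinant) types.
So the F1 carried M b on one chromosome and m B on the other — the recessive alleles are on opposite chromosomes (trans / repulsion).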